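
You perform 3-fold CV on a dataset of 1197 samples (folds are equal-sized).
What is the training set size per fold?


Each validation fold has 1197/3 = 399 samples. Training set = 1197 - 399 = 798.

798


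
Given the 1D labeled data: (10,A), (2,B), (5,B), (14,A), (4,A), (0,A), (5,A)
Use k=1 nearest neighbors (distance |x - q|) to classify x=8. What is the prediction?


Distances: |10-8|=2, |2-8|=6, |5-8|=3, |14-8|=6, |4-8|=4, |0-8|=8, |5-8|=3. 1 nearest: (10,A). Counts: {'A': 1}. Majority class: A.

A


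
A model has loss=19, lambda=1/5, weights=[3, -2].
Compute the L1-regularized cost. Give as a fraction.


L1 norm = sum(|w|) = 5. J = 19 + 1/5 * 5 = 20.

20


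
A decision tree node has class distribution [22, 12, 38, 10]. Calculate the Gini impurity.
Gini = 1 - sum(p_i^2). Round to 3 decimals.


Total = 82. Proportions: 22/82, 12/82, 38/82, 10/82. sum(p_i^2) = 0.3230. Gini = 1 - 0.3230 = 0.6770, which rounds to 0.677.

0.677


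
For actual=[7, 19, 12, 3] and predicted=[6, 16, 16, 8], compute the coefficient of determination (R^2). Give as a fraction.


Mean(y) = 41/4. SS_res = 51. SS_tot = 571/4. R^2 = 1 - 51/(571/4) = 367/571.

367/571


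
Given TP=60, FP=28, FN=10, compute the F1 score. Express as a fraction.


Precision = 60/88 = 15/22. Recall = 60/70 = 6/7. F1 = 2*P*R/(P+R) = 60/79.

60/79


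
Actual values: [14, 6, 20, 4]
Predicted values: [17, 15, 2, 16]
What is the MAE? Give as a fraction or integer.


MAE = (1/4) * (|14-17|=3 + |6-15|=9 + |20-2|=18 + |4-16|=12). Sum = 42. MAE = 21/2.

21/2


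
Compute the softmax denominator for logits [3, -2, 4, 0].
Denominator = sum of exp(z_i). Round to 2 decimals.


Denom = e^3=20.0855 + e^-2=0.1353 + e^4=54.5982 + e^0=1.0000. Sum = 75.8190, which rounds to 75.82.

75.82


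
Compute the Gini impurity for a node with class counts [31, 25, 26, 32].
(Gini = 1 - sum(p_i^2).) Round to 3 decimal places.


Total = 114. Proportions: 31/114, 25/114, 26/114, 32/114. sum(p_i^2) = 0.2528. Gini = 1 - 0.2528 = 0.7472, which rounds to 0.747.

0.747


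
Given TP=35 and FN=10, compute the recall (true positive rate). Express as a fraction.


Recall = TP / (TP + FN) = 35 / 45 = 7/9.

7/9


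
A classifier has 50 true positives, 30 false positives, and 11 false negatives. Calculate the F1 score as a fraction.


Precision = 50/80 = 5/8. Recall = 50/61 = 50/61. F1 = 2*P*R/(P+R) = 100/141.

100/141


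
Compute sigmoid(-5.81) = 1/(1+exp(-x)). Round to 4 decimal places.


sigma(-5.81) = 1/(1+e^(5.81)) = 1/(1+333.619126) = 1/334.619126 = 0.0030.

0.0030


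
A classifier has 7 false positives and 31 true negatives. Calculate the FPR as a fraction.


FPR = FP / (FP + TN) = 7 / 38 = 7/38.

7/38


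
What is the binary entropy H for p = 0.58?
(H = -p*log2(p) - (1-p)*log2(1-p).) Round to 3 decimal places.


H = -0.58*log2(0.58) - 0.42*log2(0.42) = 0.981.

0.981


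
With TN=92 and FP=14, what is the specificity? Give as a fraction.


Specificity = TN / (TN + FP) = 92 / 106 = 46/53.

46/53


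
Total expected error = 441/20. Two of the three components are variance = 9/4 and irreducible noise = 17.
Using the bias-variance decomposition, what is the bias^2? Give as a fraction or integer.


Total error = bias^2 + variance + irreducible noise. So bias^2 = 441/20 - 9/4 - 17 = 14/5.

14/5


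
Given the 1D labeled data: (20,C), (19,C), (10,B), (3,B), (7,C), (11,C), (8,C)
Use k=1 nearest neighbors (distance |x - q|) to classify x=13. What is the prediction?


Distances: |20-13|=7, |19-13|=6, |10-13|=3, |3-13|=10, |7-13|=6, |11-13|=2, |8-13|=5. 1 nearest: (11,C). Counts: {'C': 1}. Majority class: C.

C


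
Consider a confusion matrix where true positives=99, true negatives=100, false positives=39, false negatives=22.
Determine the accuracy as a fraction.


Accuracy = (TP + TN) / (TP + TN + FP + FN) = (99 + 100) / 260 = 199/260.

199/260


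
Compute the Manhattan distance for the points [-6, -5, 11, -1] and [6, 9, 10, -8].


d = sum of absolute differences: |-6-6|=12 + |-5-9|=14 + |11-10|=1 + |-1--8|=7 = 34.

34


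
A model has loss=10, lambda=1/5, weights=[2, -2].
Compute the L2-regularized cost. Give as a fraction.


L2 sq norm = sum(w^2) = 8. J = 10 + 1/5 * 8 = 58/5.

58/5


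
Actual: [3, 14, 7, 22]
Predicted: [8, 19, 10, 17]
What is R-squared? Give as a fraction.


Mean(y) = 23/2. SS_res = 84. SS_tot = 209. R^2 = 1 - 84/(209) = 125/209.

125/209


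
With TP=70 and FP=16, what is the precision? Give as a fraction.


Precision = TP / (TP + FP) = 70 / 86 = 35/43.

35/43


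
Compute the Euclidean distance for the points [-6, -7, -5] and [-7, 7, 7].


d = sqrt(sum of squared differences). (-6--7)^2=1, (-7-7)^2=196, (-5-7)^2=144. Sum = 341.

sqrt(341)


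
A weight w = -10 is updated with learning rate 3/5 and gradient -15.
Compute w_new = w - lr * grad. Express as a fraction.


w_new = -10 - 3/5 * -15 = -10 - -9 = -1.

-1


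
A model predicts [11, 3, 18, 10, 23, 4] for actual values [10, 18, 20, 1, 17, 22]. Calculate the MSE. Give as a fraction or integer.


MSE = (1/6) * ((10-11)^2=1 + (18-3)^2=225 + (20-18)^2=4 + (1-10)^2=81 + (17-23)^2=36 + (22-4)^2=324). Sum = 671. MSE = 671/6.

671/6


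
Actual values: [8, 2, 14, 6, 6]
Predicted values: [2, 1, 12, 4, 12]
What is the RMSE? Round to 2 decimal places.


MSE = 16.2000. RMSE = sqrt(16.2000) = 4.02.

4.02


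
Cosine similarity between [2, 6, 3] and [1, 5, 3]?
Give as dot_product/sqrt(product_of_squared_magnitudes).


dot = 41. |a|^2 = 49, |b|^2 = 35. cos = 41/sqrt(1715).

41/sqrt(1715)


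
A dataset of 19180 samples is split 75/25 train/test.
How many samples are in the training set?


Test set = 19180 * 25% = 4795. Training set = 19180 - 4795 = 14385.

14385


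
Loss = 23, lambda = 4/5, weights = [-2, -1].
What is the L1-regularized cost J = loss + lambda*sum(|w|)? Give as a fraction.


L1 norm = sum(|w|) = 3. J = 23 + 4/5 * 3 = 127/5.

127/5


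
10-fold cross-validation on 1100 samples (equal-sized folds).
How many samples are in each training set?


Each validation fold has 1100/10 = 110 samples. Training set = 1100 - 110 = 990.

990


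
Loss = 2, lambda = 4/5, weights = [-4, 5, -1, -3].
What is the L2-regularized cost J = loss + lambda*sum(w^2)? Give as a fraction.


L2 sq norm = sum(w^2) = 51. J = 2 + 4/5 * 51 = 214/5.

214/5


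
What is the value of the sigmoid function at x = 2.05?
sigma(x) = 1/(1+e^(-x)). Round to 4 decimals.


sigma(2.05) = 1/(1+e^(-2.05)) = 1/(1+0.128735) = 1/1.128735 = 0.8859.

0.8859


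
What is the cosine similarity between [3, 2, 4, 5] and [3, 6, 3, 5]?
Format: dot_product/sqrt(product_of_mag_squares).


dot = 58. |a|^2 = 54, |b|^2 = 79. cos = 58/sqrt(4266).

58/sqrt(4266)


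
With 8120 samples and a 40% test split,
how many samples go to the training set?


Test set = 8120 * 40% = 3248. Training set = 8120 - 3248 = 4872.

4872


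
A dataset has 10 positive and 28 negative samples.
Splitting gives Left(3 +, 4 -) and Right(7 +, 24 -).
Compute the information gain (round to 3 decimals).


H(parent) = 0.8315. H(left) = 0.9852, H(right) = 0.7706. Weighted = (7/38)*0.9852 + (31/38)*0.7706 = 0.8101. IG = 0.8315 - 0.8101 = 0.0214, which rounds to 0.021.

0.021


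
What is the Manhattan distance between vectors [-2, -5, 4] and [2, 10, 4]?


d = sum of absolute differences: |-2-2|=4 + |-5-10|=15 + |4-4|=0 = 19.

19


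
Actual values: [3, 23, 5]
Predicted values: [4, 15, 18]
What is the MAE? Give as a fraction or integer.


MAE = (1/3) * (|3-4|=1 + |23-15|=8 + |5-18|=13). Sum = 22. MAE = 22/3.

22/3


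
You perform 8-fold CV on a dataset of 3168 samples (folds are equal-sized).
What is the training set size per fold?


Each validation fold has 3168/8 = 396 samples. Training set = 3168 - 396 = 2772.

2772


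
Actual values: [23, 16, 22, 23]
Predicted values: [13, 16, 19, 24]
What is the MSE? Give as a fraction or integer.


MSE = (1/4) * ((23-13)^2=100 + (16-16)^2=0 + (22-19)^2=9 + (23-24)^2=1). Sum = 110. MSE = 55/2.

55/2


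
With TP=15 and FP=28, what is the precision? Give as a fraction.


Precision = TP / (TP + FP) = 15 / 43 = 15/43.

15/43


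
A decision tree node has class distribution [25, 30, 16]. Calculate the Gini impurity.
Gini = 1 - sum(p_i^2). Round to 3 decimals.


Total = 71. Proportions: 25/71, 30/71, 16/71. sum(p_i^2) = 0.3533. Gini = 1 - 0.3533 = 0.6467, which rounds to 0.647.

0.647


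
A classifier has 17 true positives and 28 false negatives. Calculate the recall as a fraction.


Recall = TP / (TP + FN) = 17 / 45 = 17/45.

17/45


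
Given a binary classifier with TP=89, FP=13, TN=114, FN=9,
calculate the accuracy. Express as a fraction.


Accuracy = (TP + TN) / (TP + TN + FP + FN) = (89 + 114) / 225 = 203/225.

203/225


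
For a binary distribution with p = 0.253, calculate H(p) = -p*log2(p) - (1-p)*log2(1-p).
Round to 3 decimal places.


H = -0.253*log2(0.253) - 0.747*log2(0.747) = 0.816.

0.816


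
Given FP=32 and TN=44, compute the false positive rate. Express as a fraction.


FPR = FP / (FP + TN) = 32 / 76 = 8/19.

8/19


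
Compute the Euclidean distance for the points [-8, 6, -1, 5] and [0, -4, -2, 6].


d = sqrt(sum of squared differences). (-8-0)^2=64, (6--4)^2=100, (-1--2)^2=1, (5-6)^2=1. Sum = 166.

sqrt(166)


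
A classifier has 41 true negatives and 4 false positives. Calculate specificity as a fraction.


Specificity = TN / (TN + FP) = 41 / 45 = 41/45.

41/45


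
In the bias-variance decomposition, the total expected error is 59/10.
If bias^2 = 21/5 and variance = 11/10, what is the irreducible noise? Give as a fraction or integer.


Total error = bias^2 + variance + irreducible noise. So irreducible noise = 59/10 - 21/5 - 11/10 = 3/5.

3/5


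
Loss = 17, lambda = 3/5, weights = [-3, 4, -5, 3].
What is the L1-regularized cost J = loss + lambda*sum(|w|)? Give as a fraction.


L1 norm = sum(|w|) = 15. J = 17 + 3/5 * 15 = 26.

26


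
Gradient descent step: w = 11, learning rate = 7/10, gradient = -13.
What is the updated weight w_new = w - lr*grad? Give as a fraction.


w_new = 11 - 7/10 * -13 = 11 - -91/10 = 201/10.

201/10


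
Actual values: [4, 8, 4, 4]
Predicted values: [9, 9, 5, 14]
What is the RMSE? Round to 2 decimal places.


MSE = 31.7500. RMSE = sqrt(31.7500) = 5.63.

5.63


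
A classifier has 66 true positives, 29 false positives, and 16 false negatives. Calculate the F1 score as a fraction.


Precision = 66/95 = 66/95. Recall = 66/82 = 33/41. F1 = 2*P*R/(P+R) = 44/59.

44/59


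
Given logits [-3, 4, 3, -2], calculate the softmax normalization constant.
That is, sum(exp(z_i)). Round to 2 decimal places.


Denom = e^-3=0.0498 + e^4=54.5982 + e^3=20.0855 + e^-2=0.1353. Sum = 74.8688, which rounds to 74.87.

74.87


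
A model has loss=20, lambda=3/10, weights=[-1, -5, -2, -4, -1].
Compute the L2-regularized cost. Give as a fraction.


L2 sq norm = sum(w^2) = 47. J = 20 + 3/10 * 47 = 341/10.

341/10


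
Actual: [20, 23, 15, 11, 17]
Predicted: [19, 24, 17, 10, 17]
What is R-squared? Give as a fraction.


Mean(y) = 86/5. SS_res = 7. SS_tot = 424/5. R^2 = 1 - 7/(424/5) = 389/424.

389/424


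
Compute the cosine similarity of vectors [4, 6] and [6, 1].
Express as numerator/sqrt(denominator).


dot = 30. |a|^2 = 52, |b|^2 = 37. cos = 30/sqrt(1924).

30/sqrt(1924)


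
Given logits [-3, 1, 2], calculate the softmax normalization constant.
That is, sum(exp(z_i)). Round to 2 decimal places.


Denom = e^-3=0.0498 + e^1=2.7183 + e^2=7.3891. Sum = 10.1572, which rounds to 10.16.

10.16


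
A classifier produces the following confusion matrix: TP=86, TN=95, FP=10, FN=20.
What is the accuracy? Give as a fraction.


Accuracy = (TP + TN) / (TP + TN + FP + FN) = (86 + 95) / 211 = 181/211.

181/211


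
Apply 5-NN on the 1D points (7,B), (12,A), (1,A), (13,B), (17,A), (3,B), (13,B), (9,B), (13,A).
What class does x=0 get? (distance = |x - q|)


Distances: |7-0|=7, |12-0|=12, |1-0|=1, |13-0|=13, |17-0|=17, |3-0|=3, |13-0|=13, |9-0|=9, |13-0|=13. 5 nearest: (1,A), (3,B), (7,B), (9,B), (12,A). Counts: {'A': 2, 'B': 3}. Majority class: B.

B


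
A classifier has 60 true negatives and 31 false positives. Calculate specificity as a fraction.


Specificity = TN / (TN + FP) = 60 / 91 = 60/91.

60/91


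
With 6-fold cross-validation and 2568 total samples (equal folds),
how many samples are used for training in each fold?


Each validation fold has 2568/6 = 428 samples. Training set = 2568 - 428 = 2140.

2140


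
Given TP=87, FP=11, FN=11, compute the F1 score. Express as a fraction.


Precision = 87/98 = 87/98. Recall = 87/98 = 87/98. F1 = 2*P*R/(P+R) = 87/98.

87/98


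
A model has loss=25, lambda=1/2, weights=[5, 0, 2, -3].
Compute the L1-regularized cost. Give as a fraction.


L1 norm = sum(|w|) = 10. J = 25 + 1/2 * 10 = 30.

30


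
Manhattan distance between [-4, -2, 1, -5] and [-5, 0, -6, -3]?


d = sum of absolute differences: |-4--5|=1 + |-2-0|=2 + |1--6|=7 + |-5--3|=2 = 12.

12


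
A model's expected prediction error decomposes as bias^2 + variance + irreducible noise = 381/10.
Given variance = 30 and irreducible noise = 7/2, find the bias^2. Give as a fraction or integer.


Total error = bias^2 + variance + irreducible noise. So bias^2 = 381/10 - 30 - 7/2 = 23/5.

23/5


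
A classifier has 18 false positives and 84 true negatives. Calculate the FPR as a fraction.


FPR = FP / (FP + TN) = 18 / 102 = 3/17.

3/17


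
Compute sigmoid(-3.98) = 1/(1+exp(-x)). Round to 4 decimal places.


sigma(-3.98) = 1/(1+e^(3.98)) = 1/(1+53.517034) = 1/54.517034 = 0.0183.

0.0183


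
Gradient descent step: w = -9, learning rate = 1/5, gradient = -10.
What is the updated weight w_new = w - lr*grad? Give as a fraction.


w_new = -9 - 1/5 * -10 = -9 - -2 = -7.

-7


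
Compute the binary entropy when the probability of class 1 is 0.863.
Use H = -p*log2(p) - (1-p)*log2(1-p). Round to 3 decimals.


H = -0.863*log2(0.863) - 0.137*log2(0.137) = 0.576.

0.576


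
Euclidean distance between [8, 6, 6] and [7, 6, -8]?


d = sqrt(sum of squared differences). (8-7)^2=1, (6-6)^2=0, (6--8)^2=196. Sum = 197.

sqrt(197)


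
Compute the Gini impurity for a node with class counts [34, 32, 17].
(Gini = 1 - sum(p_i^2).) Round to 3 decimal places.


Total = 83. Proportions: 34/83, 32/83, 17/83. sum(p_i^2) = 0.3584. Gini = 1 - 0.3584 = 0.6416, which rounds to 0.642.

0.642


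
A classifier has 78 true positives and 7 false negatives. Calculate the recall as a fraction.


Recall = TP / (TP + FN) = 78 / 85 = 78/85.

78/85


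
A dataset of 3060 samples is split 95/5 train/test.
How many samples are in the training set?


Test set = 3060 * 5% = 153. Training set = 3060 - 153 = 2907.

2907


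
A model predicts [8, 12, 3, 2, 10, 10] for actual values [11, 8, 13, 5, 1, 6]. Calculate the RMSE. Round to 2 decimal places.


MSE = 38.5000. RMSE = sqrt(38.5000) = 6.20.

6.20


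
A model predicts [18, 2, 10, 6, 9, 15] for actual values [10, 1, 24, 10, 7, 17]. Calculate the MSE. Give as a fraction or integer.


MSE = (1/6) * ((10-18)^2=64 + (1-2)^2=1 + (24-10)^2=196 + (10-6)^2=16 + (7-9)^2=4 + (17-15)^2=4). Sum = 285. MSE = 95/2.

95/2


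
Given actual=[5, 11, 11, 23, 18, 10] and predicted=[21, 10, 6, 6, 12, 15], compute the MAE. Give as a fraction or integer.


MAE = (1/6) * (|5-21|=16 + |11-10|=1 + |11-6|=5 + |23-6|=17 + |18-12|=6 + |10-15|=5). Sum = 50. MAE = 25/3.

25/3


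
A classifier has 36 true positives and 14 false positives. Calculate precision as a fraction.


Precision = TP / (TP + FP) = 36 / 50 = 18/25.

18/25


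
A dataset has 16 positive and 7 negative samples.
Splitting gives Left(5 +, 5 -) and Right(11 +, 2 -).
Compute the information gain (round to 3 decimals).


H(parent) = 0.8865. H(left) = 1.0000, H(right) = 0.6194. Weighted = (10/23)*1.0000 + (13/23)*0.6194 = 0.7849. IG = 0.8865 - 0.7849 = 0.1016, which rounds to 0.102.

0.102


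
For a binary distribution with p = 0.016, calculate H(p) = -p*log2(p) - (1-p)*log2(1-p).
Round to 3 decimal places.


H = -0.016*log2(0.016) - 0.984*log2(0.984) = 0.118.

0.118


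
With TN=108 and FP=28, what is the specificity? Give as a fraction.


Specificity = TN / (TN + FP) = 108 / 136 = 27/34.

27/34


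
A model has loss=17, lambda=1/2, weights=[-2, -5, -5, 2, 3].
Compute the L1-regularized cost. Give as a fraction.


L1 norm = sum(|w|) = 17. J = 17 + 1/2 * 17 = 51/2.

51/2


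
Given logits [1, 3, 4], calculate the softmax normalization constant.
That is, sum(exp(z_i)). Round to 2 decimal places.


Denom = e^1=2.7183 + e^3=20.0855 + e^4=54.5982. Sum = 77.4020, which rounds to 77.40.

77.40


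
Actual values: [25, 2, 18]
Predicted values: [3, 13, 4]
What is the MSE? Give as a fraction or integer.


MSE = (1/3) * ((25-3)^2=484 + (2-13)^2=121 + (18-4)^2=196). Sum = 801. MSE = 267.

267


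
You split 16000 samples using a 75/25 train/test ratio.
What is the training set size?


Test set = 16000 * 25% = 4000. Training set = 16000 - 4000 = 12000.

12000


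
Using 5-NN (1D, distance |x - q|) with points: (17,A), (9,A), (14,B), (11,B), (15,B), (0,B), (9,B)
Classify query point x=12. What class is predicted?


Distances: |17-12|=5, |9-12|=3, |14-12|=2, |11-12|=1, |15-12|=3, |0-12|=12, |9-12|=3. 5 nearest: (11,B), (14,B), (9,A), (15,B), (9,B). Counts: {'B': 4, 'A': 1}. Majority class: B.

B


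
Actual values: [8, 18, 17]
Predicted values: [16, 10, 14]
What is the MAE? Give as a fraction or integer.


MAE = (1/3) * (|8-16|=8 + |18-10|=8 + |17-14|=3). Sum = 19. MAE = 19/3.

19/3


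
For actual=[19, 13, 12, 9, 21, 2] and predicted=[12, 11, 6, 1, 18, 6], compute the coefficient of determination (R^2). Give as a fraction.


Mean(y) = 38/3. SS_res = 178. SS_tot = 712/3. R^2 = 1 - 178/(712/3) = 1/4.

1/4


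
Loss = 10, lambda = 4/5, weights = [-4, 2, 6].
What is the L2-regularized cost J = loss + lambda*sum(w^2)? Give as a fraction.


L2 sq norm = sum(w^2) = 56. J = 10 + 4/5 * 56 = 274/5.

274/5


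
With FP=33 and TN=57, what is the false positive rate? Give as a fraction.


FPR = FP / (FP + TN) = 33 / 90 = 11/30.

11/30


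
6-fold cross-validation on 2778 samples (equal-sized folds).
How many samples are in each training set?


Each validation fold has 2778/6 = 463 samples. Training set = 2778 - 463 = 2315.

2315


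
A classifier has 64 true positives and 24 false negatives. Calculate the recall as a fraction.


Recall = TP / (TP + FN) = 64 / 88 = 8/11.

8/11


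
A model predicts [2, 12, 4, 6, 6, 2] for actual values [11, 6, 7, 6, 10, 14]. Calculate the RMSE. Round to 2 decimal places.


MSE = 47.6667. RMSE = sqrt(47.6667) = 6.90.

6.90


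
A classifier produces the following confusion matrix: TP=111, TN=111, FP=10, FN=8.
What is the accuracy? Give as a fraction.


Accuracy = (TP + TN) / (TP + TN + FP + FN) = (111 + 111) / 240 = 37/40.

37/40


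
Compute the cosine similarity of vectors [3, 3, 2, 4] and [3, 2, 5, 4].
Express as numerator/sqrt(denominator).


dot = 41. |a|^2 = 38, |b|^2 = 54. cos = 41/sqrt(2052).

41/sqrt(2052)


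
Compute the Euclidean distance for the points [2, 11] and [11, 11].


d = sqrt(sum of squared differences). (2-11)^2=81, (11-11)^2=0. Sum = 81.

9


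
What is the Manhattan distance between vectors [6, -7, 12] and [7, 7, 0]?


d = sum of absolute differences: |6-7|=1 + |-7-7|=14 + |12-0|=12 = 27.

27


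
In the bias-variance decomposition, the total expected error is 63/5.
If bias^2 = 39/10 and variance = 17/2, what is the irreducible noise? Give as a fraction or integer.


Total error = bias^2 + variance + irreducible noise. So irreducible noise = 63/5 - 39/10 - 17/2 = 1/5.

1/5


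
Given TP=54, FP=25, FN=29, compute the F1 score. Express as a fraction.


Precision = 54/79 = 54/79. Recall = 54/83 = 54/83. F1 = 2*P*R/(P+R) = 2/3.

2/3


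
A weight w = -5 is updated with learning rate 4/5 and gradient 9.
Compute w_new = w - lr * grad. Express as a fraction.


w_new = -5 - 4/5 * 9 = -5 - 36/5 = -61/5.

-61/5


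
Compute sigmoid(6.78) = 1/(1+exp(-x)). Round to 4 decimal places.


sigma(6.78) = 1/(1+e^(-6.78)) = 1/(1+0.001136) = 1/1.001136 = 0.9989.

0.9989


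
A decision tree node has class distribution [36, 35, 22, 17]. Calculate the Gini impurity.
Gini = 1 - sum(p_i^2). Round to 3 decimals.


Total = 110. Proportions: 36/110, 35/110, 22/110, 17/110. sum(p_i^2) = 0.2722. Gini = 1 - 0.2722 = 0.7278, which rounds to 0.728.

0.728


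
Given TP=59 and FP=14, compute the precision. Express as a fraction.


Precision = TP / (TP + FP) = 59 / 73 = 59/73.

59/73


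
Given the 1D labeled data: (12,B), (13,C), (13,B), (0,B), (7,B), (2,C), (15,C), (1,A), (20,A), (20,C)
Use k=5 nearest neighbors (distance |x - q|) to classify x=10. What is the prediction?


Distances: |12-10|=2, |13-10|=3, |13-10|=3, |0-10|=10, |7-10|=3, |2-10|=8, |15-10|=5, |1-10|=9, |20-10|=10, |20-10|=10. 5 nearest: (12,B), (13,B), (7,B), (13,C), (15,C). Counts: {'B': 3, 'C': 2}. Majority class: B.

B


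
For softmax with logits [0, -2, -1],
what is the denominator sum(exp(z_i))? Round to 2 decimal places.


Denom = e^0=1.0000 + e^-2=0.1353 + e^-1=0.3679. Sum = 1.5032, which rounds to 1.50.

1.50


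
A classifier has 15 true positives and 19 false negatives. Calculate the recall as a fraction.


Recall = TP / (TP + FN) = 15 / 34 = 15/34.

15/34


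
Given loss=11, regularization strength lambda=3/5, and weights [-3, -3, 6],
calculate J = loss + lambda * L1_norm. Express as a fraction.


L1 norm = sum(|w|) = 12. J = 11 + 3/5 * 12 = 91/5.

91/5


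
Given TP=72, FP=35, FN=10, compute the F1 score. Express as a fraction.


Precision = 72/107 = 72/107. Recall = 72/82 = 36/41. F1 = 2*P*R/(P+R) = 16/21.

16/21


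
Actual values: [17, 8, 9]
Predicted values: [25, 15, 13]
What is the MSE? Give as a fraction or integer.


MSE = (1/3) * ((17-25)^2=64 + (8-15)^2=49 + (9-13)^2=16). Sum = 129. MSE = 43.

43


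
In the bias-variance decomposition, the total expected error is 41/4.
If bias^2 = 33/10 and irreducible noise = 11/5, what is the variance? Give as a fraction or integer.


Total error = bias^2 + variance + irreducible noise. So variance = 41/4 - 33/10 - 11/5 = 19/4.

19/4


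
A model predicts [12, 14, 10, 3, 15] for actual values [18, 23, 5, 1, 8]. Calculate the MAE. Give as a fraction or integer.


MAE = (1/5) * (|18-12|=6 + |23-14|=9 + |5-10|=5 + |1-3|=2 + |8-15|=7). Sum = 29. MAE = 29/5.

29/5


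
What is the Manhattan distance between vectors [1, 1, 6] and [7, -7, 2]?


d = sum of absolute differences: |1-7|=6 + |1--7|=8 + |6-2|=4 = 18.

18


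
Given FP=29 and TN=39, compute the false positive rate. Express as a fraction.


FPR = FP / (FP + TN) = 29 / 68 = 29/68.

29/68


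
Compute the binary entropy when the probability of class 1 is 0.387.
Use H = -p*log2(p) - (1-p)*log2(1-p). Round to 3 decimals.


H = -0.387*log2(0.387) - 0.613*log2(0.613) = 0.963.

0.963


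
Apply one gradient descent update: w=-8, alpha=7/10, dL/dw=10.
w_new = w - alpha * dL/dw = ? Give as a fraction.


w_new = -8 - 7/10 * 10 = -8 - 7 = -15.

-15


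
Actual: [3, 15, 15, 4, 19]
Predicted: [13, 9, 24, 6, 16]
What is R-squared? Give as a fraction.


Mean(y) = 56/5. SS_res = 230. SS_tot = 1044/5. R^2 = 1 - 230/(1044/5) = -53/522.

-53/522


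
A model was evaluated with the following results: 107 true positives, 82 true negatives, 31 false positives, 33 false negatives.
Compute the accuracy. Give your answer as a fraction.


Accuracy = (TP + TN) / (TP + TN + FP + FN) = (107 + 82) / 253 = 189/253.

189/253


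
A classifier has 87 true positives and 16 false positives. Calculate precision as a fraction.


Precision = TP / (TP + FP) = 87 / 103 = 87/103.

87/103


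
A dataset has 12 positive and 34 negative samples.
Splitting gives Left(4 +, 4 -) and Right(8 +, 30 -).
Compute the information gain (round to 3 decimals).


H(parent) = 0.8281. H(left) = 1.0000, H(right) = 0.7425. Weighted = (8/46)*1.0000 + (38/46)*0.7425 = 0.7873. IG = 0.8281 - 0.7873 = 0.0408, which rounds to 0.041.

0.041


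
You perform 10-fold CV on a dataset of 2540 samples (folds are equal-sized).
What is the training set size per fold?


Each validation fold has 2540/10 = 254 samples. Training set = 2540 - 254 = 2286.

2286


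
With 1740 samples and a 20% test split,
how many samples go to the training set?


Test set = 1740 * 20% = 348. Training set = 1740 - 348 = 1392.

1392


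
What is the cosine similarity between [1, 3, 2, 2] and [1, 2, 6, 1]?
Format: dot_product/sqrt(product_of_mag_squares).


dot = 21. |a|^2 = 18, |b|^2 = 42. cos = 21/sqrt(756).

21/sqrt(756)


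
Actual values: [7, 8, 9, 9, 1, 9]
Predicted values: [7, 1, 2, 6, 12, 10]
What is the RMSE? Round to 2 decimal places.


MSE = 38.1667. RMSE = sqrt(38.1667) = 6.18.

6.18


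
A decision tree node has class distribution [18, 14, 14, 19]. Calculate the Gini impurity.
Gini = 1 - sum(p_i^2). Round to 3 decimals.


Total = 65. Proportions: 18/65, 14/65, 14/65, 19/65. sum(p_i^2) = 0.2549. Gini = 1 - 0.2549 = 0.7451, which rounds to 0.745.

0.745


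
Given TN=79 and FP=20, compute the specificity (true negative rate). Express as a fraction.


Specificity = TN / (TN + FP) = 79 / 99 = 79/99.

79/99


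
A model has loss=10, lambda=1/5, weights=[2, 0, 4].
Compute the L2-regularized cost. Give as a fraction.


L2 sq norm = sum(w^2) = 20. J = 10 + 1/5 * 20 = 14.

14


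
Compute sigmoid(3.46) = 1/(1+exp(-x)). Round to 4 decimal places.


sigma(3.46) = 1/(1+e^(-3.46)) = 1/(1+0.031430) = 1/1.031430 = 0.9695.

0.9695


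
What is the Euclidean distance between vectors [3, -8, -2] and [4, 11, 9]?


d = sqrt(sum of squared differences). (3-4)^2=1, (-8-11)^2=361, (-2-9)^2=121. Sum = 483.

sqrt(483)


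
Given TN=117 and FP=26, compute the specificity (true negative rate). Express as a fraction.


Specificity = TN / (TN + FP) = 117 / 143 = 9/11.

9/11


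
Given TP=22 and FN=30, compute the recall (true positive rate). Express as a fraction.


Recall = TP / (TP + FN) = 22 / 52 = 11/26.

11/26


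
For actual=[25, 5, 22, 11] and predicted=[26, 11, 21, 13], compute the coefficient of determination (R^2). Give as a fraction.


Mean(y) = 63/4. SS_res = 42. SS_tot = 1051/4. R^2 = 1 - 42/(1051/4) = 883/1051.

883/1051


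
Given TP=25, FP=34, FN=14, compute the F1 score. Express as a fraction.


Precision = 25/59 = 25/59. Recall = 25/39 = 25/39. F1 = 2*P*R/(P+R) = 25/49.

25/49


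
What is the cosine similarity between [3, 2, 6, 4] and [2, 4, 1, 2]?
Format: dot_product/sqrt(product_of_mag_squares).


dot = 28. |a|^2 = 65, |b|^2 = 25. cos = 28/sqrt(1625).

28/sqrt(1625)


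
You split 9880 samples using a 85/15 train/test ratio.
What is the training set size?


Test set = 9880 * 15% = 1482. Training set = 9880 - 1482 = 8398.

8398


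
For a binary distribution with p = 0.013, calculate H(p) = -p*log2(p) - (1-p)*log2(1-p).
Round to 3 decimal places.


H = -0.013*log2(0.013) - 0.987*log2(0.987) = 0.100.

0.100


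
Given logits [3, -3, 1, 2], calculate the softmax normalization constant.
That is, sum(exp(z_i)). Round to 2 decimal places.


Denom = e^3=20.0855 + e^-3=0.0498 + e^1=2.7183 + e^2=7.3891. Sum = 30.2427, which rounds to 30.24.

30.24


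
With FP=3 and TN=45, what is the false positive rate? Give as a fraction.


FPR = FP / (FP + TN) = 3 / 48 = 1/16.

1/16


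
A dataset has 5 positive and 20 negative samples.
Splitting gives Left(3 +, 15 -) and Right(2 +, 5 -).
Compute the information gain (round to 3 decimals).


H(parent) = 0.7219. H(left) = 0.6500, H(right) = 0.8631. Weighted = (18/25)*0.6500 + (7/25)*0.8631 = 0.7097. IG = 0.7219 - 0.7097 = 0.0122, which rounds to 0.012.

0.012


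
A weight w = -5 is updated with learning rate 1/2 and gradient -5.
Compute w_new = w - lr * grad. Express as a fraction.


w_new = -5 - 1/2 * -5 = -5 - -5/2 = -5/2.

-5/2


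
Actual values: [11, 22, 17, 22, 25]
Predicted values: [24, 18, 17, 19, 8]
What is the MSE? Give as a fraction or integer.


MSE = (1/5) * ((11-24)^2=169 + (22-18)^2=16 + (17-17)^2=0 + (22-19)^2=9 + (25-8)^2=289). Sum = 483. MSE = 483/5.

483/5


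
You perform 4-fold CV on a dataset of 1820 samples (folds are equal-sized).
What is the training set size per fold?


Each validation fold has 1820/4 = 455 samples. Training set = 1820 - 455 = 1365.

1365


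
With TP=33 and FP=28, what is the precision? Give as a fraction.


Precision = TP / (TP + FP) = 33 / 61 = 33/61.

33/61


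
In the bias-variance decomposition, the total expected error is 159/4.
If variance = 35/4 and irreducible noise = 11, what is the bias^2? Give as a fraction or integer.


Total error = bias^2 + variance + irreducible noise. So bias^2 = 159/4 - 35/4 - 11 = 20.

20


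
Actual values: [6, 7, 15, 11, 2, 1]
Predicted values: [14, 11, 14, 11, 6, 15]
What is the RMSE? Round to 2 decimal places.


MSE = 48.8333. RMSE = sqrt(48.8333) = 6.99.

6.99


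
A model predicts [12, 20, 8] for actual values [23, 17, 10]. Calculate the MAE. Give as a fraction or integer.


MAE = (1/3) * (|23-12|=11 + |17-20|=3 + |10-8|=2). Sum = 16. MAE = 16/3.

16/3


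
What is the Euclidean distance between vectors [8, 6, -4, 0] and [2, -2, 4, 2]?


d = sqrt(sum of squared differences). (8-2)^2=36, (6--2)^2=64, (-4-4)^2=64, (0-2)^2=4. Sum = 168.

sqrt(168)


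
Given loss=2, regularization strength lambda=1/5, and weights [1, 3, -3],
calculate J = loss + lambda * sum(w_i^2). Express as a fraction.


L2 sq norm = sum(w^2) = 19. J = 2 + 1/5 * 19 = 29/5.

29/5


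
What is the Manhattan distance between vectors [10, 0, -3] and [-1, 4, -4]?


d = sum of absolute differences: |10--1|=11 + |0-4|=4 + |-3--4|=1 = 16.

16


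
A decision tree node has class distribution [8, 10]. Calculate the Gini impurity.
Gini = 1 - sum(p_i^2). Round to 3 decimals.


Total = 18. Proportions: 8/18, 10/18. sum(p_i^2) = 0.5062. Gini = 1 - 0.5062 = 0.4938, which rounds to 0.494.

0.494


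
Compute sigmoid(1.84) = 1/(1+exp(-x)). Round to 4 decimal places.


sigma(1.84) = 1/(1+e^(-1.84)) = 1/(1+0.158817) = 1/1.158817 = 0.8629.

0.8629


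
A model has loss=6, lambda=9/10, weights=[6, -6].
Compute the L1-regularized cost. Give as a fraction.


L1 norm = sum(|w|) = 12. J = 6 + 9/10 * 12 = 84/5.

84/5


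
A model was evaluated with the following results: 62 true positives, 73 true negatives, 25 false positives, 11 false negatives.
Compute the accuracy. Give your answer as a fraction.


Accuracy = (TP + TN) / (TP + TN + FP + FN) = (62 + 73) / 171 = 15/19.

15/19


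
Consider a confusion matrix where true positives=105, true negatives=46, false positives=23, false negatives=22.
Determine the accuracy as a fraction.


Accuracy = (TP + TN) / (TP + TN + FP + FN) = (105 + 46) / 196 = 151/196.

151/196


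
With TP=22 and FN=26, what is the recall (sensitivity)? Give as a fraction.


Recall = TP / (TP + FN) = 22 / 48 = 11/24.

11/24


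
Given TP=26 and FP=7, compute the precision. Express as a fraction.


Precision = TP / (TP + FP) = 26 / 33 = 26/33.

26/33


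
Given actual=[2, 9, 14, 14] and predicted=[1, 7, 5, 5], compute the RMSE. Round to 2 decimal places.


MSE = 41.7500. RMSE = sqrt(41.7500) = 6.46.

6.46


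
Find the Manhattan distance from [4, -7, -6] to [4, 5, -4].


d = sum of absolute differences: |4-4|=0 + |-7-5|=12 + |-6--4|=2 = 14.

14


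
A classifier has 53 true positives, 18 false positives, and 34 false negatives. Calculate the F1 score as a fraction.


Precision = 53/71 = 53/71. Recall = 53/87 = 53/87. F1 = 2*P*R/(P+R) = 53/79.

53/79


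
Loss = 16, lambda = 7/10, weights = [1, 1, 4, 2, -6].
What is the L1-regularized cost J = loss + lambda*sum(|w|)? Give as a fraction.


L1 norm = sum(|w|) = 14. J = 16 + 7/10 * 14 = 129/5.

129/5


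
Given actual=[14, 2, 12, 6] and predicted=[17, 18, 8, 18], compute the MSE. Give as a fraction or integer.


MSE = (1/4) * ((14-17)^2=9 + (2-18)^2=256 + (12-8)^2=16 + (6-18)^2=144). Sum = 425. MSE = 425/4.

425/4


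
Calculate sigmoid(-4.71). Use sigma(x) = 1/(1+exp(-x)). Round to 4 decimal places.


sigma(-4.71) = 1/(1+e^(4.71)) = 1/(1+111.052160) = 1/112.052160 = 0.0089.

0.0089


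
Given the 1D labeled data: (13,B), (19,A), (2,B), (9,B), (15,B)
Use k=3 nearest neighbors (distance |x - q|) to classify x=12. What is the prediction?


Distances: |13-12|=1, |19-12|=7, |2-12|=10, |9-12|=3, |15-12|=3. 3 nearest: (13,B), (9,B), (15,B). Counts: {'B': 3}. Majority class: B.

B


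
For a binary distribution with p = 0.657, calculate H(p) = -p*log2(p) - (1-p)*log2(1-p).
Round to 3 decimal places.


H = -0.657*log2(0.657) - 0.343*log2(0.343) = 0.928.

0.928


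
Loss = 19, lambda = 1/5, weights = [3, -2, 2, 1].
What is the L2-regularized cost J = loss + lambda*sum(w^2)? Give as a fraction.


L2 sq norm = sum(w^2) = 18. J = 19 + 1/5 * 18 = 113/5.

113/5


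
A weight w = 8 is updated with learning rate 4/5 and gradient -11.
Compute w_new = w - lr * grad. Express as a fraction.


w_new = 8 - 4/5 * -11 = 8 - -44/5 = 84/5.

84/5


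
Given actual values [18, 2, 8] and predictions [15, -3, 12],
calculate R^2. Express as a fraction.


Mean(y) = 28/3. SS_res = 50. SS_tot = 392/3. R^2 = 1 - 50/(392/3) = 121/196.

121/196


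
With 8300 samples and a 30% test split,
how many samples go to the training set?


Test set = 8300 * 30% = 2490. Training set = 8300 - 2490 = 5810.

5810


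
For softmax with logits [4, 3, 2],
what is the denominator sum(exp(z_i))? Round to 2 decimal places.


Denom = e^4=54.5982 + e^3=20.0855 + e^2=7.3891. Sum = 82.0728, which rounds to 82.07.

82.07


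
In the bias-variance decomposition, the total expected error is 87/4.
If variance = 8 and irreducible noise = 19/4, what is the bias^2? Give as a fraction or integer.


Total error = bias^2 + variance + irreducible noise. So bias^2 = 87/4 - 8 - 19/4 = 9.

9


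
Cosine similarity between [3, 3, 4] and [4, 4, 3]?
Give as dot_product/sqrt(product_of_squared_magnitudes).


dot = 36. |a|^2 = 34, |b|^2 = 41. cos = 36/sqrt(1394).

36/sqrt(1394)


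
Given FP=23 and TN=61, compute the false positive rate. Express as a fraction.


FPR = FP / (FP + TN) = 23 / 84 = 23/84.

23/84


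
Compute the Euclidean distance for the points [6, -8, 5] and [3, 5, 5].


d = sqrt(sum of squared differences). (6-3)^2=9, (-8-5)^2=169, (5-5)^2=0. Sum = 178.

sqrt(178)


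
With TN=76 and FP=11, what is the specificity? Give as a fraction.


Specificity = TN / (TN + FP) = 76 / 87 = 76/87.

76/87


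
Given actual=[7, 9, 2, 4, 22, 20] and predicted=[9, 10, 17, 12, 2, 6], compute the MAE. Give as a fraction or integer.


MAE = (1/6) * (|7-9|=2 + |9-10|=1 + |2-17|=15 + |4-12|=8 + |22-2|=20 + |20-6|=14). Sum = 60. MAE = 10.

10


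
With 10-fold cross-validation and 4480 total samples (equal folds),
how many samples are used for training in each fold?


Each validation fold has 4480/10 = 448 samples. Training set = 4480 - 448 = 4032.

4032


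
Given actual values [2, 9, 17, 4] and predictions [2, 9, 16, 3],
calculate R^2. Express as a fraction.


Mean(y) = 8. SS_res = 2. SS_tot = 134. R^2 = 1 - 2/(134) = 66/67.

66/67


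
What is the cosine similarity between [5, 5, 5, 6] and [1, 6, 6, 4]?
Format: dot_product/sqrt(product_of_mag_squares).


dot = 89. |a|^2 = 111, |b|^2 = 89. cos = 89/sqrt(9879).

89/sqrt(9879)


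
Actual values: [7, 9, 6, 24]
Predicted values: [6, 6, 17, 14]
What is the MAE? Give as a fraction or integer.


MAE = (1/4) * (|7-6|=1 + |9-6|=3 + |6-17|=11 + |24-14|=10). Sum = 25. MAE = 25/4.

25/4


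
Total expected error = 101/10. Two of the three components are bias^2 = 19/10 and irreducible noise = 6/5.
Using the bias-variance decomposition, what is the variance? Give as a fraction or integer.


Total error = bias^2 + variance + irreducible noise. So variance = 101/10 - 19/10 - 6/5 = 7.

7


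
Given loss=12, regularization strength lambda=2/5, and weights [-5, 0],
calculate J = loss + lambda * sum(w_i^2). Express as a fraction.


L2 sq norm = sum(w^2) = 25. J = 12 + 2/5 * 25 = 22.

22


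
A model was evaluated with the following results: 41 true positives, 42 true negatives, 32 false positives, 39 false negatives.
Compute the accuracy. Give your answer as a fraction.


Accuracy = (TP + TN) / (TP + TN + FP + FN) = (41 + 42) / 154 = 83/154.

83/154


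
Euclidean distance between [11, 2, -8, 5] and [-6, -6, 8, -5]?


d = sqrt(sum of squared differences). (11--6)^2=289, (2--6)^2=64, (-8-8)^2=256, (5--5)^2=100. Sum = 709.

sqrt(709)


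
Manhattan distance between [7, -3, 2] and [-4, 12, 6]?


d = sum of absolute differences: |7--4|=11 + |-3-12|=15 + |2-6|=4 = 30.

30


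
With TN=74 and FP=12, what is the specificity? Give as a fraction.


Specificity = TN / (TN + FP) = 74 / 86 = 37/43.

37/43


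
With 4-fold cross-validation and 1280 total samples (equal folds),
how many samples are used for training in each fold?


Each validation fold has 1280/4 = 320 samples. Training set = 1280 - 320 = 960.

960


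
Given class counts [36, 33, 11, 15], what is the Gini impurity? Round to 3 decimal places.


Total = 95. Proportions: 36/95, 33/95, 11/95, 15/95. sum(p_i^2) = 0.3026. Gini = 1 - 0.3026 = 0.6974, which rounds to 0.697.

0.697


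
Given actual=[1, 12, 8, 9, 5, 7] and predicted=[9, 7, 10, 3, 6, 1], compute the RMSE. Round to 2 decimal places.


MSE = 27.6667. RMSE = sqrt(27.6667) = 5.26.

5.26


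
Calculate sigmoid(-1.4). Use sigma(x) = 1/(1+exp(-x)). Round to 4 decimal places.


sigma(-1.4) = 1/(1+e^(1.4)) = 1/(1+4.055200) = 1/5.055200 = 0.1978.

0.1978


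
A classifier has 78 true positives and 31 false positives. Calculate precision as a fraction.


Precision = TP / (TP + FP) = 78 / 109 = 78/109.

78/109


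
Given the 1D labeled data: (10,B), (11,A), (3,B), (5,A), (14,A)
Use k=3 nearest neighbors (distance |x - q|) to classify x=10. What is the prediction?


Distances: |10-10|=0, |11-10|=1, |3-10|=7, |5-10|=5, |14-10|=4. 3 nearest: (10,B), (11,A), (14,A). Counts: {'B': 1, 'A': 2}. Majority class: A.

A


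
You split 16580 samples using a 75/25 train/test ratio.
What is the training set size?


Test set = 16580 * 25% = 4145. Training set = 16580 - 4145 = 12435.

12435


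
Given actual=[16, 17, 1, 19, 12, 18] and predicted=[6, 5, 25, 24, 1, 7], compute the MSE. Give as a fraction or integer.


MSE = (1/6) * ((16-6)^2=100 + (17-5)^2=144 + (1-25)^2=576 + (19-24)^2=25 + (12-1)^2=121 + (18-7)^2=121). Sum = 1087. MSE = 1087/6.

1087/6


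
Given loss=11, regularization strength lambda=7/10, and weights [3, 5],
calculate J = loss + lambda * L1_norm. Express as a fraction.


L1 norm = sum(|w|) = 8. J = 11 + 7/10 * 8 = 83/5.

83/5


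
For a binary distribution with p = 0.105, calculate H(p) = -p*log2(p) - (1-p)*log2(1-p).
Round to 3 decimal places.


H = -0.105*log2(0.105) - 0.895*log2(0.895) = 0.485.

0.485


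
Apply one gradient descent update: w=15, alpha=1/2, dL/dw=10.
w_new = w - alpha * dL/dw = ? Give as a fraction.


w_new = 15 - 1/2 * 10 = 15 - 5 = 10.

10


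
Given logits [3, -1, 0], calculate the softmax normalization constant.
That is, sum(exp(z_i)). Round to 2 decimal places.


Denom = e^3=20.0855 + e^-1=0.3679 + e^0=1.0000. Sum = 21.4534, which rounds to 21.45.

21.45
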